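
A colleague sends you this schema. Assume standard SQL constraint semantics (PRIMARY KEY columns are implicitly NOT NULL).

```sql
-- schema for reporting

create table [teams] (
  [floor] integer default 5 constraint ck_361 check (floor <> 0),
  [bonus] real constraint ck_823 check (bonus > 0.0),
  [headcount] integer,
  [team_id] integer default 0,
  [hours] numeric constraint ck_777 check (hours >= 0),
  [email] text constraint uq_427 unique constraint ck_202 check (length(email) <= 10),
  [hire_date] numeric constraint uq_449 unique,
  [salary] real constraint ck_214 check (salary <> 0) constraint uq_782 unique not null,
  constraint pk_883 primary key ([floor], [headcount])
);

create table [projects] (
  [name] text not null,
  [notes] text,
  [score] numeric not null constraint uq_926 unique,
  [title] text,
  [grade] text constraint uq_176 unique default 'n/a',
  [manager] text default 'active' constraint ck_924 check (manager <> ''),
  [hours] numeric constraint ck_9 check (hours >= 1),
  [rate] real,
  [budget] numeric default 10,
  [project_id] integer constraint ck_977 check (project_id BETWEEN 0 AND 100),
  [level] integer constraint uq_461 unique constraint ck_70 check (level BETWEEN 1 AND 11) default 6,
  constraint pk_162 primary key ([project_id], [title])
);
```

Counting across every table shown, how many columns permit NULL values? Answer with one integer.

12

teams: 5 nullable (bonus, team_id, hours, email, hire_date — PK (floor, headcount) and explicit NOT NULL columns excluded).
projects: 7 nullable (notes, grade, manager, hours, rate, budget, level — PK (project_id, title) and explicit NOT NULL columns excluded).
Total: 5 + 7 = 12.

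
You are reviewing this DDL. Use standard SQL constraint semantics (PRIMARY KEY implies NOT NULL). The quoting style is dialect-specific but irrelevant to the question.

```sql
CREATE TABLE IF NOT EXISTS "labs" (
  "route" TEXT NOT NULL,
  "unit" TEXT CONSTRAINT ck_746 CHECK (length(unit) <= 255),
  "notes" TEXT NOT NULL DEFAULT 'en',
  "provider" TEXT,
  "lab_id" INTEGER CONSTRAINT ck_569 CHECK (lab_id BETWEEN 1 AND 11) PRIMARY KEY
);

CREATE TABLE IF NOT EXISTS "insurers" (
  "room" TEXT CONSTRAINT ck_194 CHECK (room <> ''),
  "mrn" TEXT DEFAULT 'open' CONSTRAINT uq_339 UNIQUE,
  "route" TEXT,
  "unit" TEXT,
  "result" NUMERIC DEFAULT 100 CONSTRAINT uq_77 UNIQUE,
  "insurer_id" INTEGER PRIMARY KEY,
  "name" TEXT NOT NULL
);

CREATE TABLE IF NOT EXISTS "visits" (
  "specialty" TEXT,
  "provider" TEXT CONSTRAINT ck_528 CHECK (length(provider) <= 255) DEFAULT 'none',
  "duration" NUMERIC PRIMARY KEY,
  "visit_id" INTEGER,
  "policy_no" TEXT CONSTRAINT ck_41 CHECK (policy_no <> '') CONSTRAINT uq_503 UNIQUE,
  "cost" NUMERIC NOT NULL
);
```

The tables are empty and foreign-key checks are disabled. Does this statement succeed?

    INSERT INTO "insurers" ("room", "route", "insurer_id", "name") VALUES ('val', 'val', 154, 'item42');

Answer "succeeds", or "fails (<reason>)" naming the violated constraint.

succeeds

NOT NULL columns: insurer_id is supplied; name is supplied.
CHECK constraints: 'val' satisfies (room <> '').
No constraint is violated.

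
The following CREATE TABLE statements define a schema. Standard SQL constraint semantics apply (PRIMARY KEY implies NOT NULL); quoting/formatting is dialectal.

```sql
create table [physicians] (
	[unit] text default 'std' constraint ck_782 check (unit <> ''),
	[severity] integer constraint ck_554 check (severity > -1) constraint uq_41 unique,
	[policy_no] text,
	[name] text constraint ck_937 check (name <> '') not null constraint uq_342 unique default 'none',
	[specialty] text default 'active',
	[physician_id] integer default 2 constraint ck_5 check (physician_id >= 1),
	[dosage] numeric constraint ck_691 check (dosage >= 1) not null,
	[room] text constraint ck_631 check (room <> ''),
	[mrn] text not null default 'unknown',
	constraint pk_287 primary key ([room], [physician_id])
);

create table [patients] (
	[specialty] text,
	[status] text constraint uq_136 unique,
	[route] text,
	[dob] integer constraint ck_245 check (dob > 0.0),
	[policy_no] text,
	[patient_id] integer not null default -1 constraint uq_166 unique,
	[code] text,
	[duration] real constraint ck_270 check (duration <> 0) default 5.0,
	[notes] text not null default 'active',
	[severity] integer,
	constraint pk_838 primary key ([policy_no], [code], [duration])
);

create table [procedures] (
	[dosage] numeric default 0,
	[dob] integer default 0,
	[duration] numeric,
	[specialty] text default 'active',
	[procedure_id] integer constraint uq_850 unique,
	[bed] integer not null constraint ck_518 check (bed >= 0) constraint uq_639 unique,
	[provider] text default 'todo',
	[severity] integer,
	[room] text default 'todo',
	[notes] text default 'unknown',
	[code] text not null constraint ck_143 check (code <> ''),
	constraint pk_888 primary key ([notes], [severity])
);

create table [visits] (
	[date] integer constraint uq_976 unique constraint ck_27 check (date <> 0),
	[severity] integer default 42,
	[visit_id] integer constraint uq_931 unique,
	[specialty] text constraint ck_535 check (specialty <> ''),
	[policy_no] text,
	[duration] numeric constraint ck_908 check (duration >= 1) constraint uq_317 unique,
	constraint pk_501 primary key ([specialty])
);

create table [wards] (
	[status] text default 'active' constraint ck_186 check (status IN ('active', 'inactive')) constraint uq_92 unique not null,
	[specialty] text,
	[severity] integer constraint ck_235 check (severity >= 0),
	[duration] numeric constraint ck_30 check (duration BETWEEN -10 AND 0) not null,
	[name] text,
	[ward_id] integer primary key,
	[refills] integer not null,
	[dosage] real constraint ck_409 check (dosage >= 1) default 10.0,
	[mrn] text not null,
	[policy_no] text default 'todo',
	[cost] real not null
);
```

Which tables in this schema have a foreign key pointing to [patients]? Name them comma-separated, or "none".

No REFERENCES clause anywhere in the schema names patients.

none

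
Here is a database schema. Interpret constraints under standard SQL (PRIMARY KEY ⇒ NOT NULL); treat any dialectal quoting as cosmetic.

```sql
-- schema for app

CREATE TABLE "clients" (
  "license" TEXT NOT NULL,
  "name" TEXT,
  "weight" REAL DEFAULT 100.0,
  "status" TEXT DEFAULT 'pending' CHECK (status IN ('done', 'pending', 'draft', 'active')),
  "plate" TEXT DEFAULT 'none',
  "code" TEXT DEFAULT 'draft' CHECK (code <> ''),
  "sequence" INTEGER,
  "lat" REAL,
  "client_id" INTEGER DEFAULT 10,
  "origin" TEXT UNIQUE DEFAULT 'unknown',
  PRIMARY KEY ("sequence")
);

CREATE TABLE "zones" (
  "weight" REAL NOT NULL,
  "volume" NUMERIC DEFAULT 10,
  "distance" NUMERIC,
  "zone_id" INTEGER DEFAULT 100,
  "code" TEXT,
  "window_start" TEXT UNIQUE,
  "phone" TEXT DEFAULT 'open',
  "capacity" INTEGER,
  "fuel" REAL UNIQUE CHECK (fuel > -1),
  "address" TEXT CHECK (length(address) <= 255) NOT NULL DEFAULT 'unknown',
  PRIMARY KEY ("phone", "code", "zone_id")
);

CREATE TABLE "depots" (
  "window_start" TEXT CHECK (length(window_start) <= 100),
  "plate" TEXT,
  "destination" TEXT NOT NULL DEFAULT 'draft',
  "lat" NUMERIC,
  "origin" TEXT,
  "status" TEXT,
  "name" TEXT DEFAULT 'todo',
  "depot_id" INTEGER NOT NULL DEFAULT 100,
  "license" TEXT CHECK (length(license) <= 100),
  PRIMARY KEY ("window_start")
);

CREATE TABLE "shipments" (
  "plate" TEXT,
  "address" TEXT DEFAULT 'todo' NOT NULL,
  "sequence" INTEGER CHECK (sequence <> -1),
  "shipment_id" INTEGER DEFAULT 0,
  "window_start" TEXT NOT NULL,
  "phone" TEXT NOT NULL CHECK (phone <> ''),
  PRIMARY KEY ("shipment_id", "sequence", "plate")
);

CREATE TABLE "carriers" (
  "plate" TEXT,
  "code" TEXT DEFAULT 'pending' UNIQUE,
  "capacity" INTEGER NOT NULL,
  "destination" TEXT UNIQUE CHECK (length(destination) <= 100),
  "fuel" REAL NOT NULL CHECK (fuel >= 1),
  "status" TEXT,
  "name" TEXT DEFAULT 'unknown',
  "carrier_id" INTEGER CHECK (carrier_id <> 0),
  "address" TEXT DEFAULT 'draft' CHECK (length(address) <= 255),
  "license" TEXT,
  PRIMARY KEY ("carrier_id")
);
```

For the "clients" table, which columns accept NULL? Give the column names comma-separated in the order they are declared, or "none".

- license: declared NOT NULL → not nullable.
- name: no NOT NULL constraint applies → nullable.
- weight: DEFAULT only fills an omitted column; an explicit NULL is still allowed → nullable.
- status: CHECK does not forbid NULL (a CHECK constraint passes when its expression is NULL) → nullable.
- plate: DEFAULT only fills an omitted column; an explicit NULL is still allowed → nullable.
- code: CHECK does not forbid NULL (a CHECK constraint passes when its expression is NULL) → nullable.
- sequence: part of the PRIMARY KEY, which implies NOT NULL → not nullable.
- lat: no NOT NULL constraint applies → nullable.
- client_id: DEFAULT only fills an omitted column; an explicit NULL is still allowed → nullable.
- origin: UNIQUE does not imply NOT NULL → nullable.

name, weight, status, plate, code, lat, client_id, origin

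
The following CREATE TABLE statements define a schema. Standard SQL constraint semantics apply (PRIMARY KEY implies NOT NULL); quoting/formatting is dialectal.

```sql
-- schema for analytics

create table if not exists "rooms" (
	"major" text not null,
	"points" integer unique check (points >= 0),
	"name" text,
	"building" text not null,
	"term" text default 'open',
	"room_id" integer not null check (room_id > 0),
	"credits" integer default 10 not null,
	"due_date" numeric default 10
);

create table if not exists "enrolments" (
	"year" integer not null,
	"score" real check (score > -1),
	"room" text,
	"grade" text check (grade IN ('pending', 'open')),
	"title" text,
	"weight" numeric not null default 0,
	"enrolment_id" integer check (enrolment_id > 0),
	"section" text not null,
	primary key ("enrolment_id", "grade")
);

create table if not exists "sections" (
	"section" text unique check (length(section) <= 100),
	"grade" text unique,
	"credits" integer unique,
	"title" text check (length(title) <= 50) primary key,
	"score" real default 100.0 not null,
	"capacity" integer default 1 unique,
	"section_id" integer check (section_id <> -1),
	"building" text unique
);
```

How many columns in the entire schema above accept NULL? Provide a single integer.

rooms: 4 nullable (points, name, term, due_date — PK none and explicit NOT NULL columns excluded).
enrolments: 3 nullable (score, room, title — PK (enrolment_id, grade) and explicit NOT NULL columns excluded).
sections: 6 nullable (section, grade, credits, capacity, section_id, building — PK (title) and explicit NOT NULL columns excluded).
Total: 4 + 3 + 6 = 13.

13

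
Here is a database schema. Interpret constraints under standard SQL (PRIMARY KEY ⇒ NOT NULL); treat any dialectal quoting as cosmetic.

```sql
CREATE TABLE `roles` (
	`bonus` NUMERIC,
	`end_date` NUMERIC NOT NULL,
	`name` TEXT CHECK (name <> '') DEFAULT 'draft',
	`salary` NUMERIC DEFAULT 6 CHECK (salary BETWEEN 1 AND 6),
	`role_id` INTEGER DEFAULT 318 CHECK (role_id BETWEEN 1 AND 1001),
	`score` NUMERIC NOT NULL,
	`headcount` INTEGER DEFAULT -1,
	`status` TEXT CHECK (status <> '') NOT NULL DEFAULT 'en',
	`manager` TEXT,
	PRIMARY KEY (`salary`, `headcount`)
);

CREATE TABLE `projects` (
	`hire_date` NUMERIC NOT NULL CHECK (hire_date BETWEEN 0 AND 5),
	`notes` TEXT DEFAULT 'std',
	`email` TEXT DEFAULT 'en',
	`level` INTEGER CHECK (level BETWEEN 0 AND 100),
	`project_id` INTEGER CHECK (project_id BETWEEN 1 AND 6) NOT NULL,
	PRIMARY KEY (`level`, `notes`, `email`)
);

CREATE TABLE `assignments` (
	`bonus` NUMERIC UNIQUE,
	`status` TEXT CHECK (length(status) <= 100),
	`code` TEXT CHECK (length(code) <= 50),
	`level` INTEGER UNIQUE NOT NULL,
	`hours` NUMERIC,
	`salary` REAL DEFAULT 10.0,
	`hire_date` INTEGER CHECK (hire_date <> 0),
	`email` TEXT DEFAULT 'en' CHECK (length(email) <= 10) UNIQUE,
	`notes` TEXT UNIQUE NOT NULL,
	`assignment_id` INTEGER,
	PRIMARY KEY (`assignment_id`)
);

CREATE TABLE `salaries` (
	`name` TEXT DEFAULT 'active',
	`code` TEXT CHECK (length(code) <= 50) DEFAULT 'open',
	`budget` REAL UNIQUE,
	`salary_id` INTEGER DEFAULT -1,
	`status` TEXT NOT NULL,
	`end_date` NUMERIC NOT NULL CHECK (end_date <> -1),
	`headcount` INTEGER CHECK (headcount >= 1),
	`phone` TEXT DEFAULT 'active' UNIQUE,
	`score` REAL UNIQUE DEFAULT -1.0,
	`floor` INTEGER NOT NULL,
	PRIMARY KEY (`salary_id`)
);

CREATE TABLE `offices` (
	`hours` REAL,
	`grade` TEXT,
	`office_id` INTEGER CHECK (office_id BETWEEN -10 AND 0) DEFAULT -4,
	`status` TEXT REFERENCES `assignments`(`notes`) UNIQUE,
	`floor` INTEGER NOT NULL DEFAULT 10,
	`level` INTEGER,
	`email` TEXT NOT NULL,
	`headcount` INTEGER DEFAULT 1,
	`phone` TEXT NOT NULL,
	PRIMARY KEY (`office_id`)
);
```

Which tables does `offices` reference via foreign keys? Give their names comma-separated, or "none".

assignments

- status REFERENCES assignments(notes).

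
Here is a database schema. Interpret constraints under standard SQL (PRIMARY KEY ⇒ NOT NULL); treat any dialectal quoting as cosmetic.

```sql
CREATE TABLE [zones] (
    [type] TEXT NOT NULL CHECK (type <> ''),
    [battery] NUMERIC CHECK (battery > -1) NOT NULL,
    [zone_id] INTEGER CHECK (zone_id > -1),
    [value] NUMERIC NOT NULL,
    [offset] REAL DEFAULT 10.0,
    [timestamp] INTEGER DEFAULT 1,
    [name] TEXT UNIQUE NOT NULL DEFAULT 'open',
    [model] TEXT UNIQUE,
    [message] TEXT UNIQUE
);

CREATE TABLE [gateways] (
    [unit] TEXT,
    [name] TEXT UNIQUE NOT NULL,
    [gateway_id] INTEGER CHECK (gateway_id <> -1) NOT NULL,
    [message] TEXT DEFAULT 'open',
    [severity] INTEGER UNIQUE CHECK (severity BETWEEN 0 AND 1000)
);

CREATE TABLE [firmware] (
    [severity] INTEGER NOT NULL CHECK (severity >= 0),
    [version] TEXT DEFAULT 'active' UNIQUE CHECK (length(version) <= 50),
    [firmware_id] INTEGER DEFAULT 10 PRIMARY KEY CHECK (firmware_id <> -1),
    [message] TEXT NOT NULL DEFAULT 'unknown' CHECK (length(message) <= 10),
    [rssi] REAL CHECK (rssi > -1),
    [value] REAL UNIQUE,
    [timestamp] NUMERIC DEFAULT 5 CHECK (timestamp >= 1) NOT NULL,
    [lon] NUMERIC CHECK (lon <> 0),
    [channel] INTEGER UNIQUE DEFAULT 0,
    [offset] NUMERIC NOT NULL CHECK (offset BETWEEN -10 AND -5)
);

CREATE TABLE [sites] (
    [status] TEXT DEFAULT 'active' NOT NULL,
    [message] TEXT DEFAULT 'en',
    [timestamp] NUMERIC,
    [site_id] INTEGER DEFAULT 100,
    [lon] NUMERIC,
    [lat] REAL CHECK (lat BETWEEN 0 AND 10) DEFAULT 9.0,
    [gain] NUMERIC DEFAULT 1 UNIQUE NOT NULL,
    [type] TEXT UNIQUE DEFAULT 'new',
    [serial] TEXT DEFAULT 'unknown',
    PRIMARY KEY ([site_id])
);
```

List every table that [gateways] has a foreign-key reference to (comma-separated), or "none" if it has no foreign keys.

No column in gateways has a REFERENCES clause.

none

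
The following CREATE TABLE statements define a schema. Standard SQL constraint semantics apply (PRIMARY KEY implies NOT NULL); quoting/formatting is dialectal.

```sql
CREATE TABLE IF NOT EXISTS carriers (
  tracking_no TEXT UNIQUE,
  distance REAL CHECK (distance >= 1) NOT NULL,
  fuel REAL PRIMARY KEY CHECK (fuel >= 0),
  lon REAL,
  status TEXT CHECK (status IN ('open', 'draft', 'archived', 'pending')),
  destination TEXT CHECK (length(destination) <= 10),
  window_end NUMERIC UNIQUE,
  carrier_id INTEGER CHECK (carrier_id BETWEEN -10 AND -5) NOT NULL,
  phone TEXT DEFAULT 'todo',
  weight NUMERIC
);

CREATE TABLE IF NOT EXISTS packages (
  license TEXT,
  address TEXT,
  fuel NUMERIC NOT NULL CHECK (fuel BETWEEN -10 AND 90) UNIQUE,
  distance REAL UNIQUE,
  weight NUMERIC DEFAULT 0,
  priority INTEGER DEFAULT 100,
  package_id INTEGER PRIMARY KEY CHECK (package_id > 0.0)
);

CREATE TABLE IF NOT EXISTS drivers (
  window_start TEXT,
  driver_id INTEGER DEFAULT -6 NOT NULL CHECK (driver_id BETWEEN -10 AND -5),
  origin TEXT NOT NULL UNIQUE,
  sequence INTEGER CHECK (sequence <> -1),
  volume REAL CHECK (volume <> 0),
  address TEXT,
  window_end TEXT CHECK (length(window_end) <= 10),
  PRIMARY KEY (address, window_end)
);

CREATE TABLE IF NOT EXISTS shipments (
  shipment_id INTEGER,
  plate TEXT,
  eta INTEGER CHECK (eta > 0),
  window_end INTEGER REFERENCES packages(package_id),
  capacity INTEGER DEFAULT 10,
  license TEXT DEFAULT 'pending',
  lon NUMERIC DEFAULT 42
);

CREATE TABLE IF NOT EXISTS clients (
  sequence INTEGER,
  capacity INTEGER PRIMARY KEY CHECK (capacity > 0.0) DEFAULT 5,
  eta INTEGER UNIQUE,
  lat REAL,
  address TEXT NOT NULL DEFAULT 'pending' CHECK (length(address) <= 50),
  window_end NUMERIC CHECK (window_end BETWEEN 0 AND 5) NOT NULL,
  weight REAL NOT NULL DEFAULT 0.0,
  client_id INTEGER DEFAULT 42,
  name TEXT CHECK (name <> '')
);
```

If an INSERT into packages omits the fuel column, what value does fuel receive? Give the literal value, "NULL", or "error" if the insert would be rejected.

fuel has no DEFAULT clause.
Omitting it would insert NULL, but it is declared NOT NULL, so the INSERT fails.

error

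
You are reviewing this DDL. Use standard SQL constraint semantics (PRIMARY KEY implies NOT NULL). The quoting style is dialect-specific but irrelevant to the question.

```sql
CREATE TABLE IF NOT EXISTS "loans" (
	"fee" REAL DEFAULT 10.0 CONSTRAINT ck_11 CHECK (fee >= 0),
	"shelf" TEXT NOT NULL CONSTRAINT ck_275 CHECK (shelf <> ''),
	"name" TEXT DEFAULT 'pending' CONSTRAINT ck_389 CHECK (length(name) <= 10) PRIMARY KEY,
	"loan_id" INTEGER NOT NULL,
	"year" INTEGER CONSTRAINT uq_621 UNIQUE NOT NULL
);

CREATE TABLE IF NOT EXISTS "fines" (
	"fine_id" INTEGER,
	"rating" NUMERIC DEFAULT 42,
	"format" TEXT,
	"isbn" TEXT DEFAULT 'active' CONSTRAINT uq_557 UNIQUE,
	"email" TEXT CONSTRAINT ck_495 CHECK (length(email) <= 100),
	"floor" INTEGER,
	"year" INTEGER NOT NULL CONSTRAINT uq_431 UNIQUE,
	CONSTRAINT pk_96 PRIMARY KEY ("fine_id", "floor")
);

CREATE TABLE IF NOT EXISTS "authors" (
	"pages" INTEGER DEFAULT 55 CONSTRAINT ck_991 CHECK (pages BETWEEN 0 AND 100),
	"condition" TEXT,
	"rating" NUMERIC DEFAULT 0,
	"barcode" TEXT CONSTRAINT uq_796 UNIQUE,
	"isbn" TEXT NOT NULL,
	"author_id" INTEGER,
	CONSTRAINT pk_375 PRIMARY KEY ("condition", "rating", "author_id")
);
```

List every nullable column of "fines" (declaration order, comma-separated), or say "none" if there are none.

rating, format, isbn, email

- fine_id: part of the PRIMARY KEY, which implies NOT NULL → not nullable.
- rating: DEFAULT only fills an omitted column; an explicit NULL is still allowed → nullable.
- format: no NOT NULL constraint applies → nullable.
- isbn: UNIQUE does not imply NOT NULL → nullable.
- email: CHECK does not forbid NULL (a CHECK constraint passes when its expression is NULL) → nullable.
- floor: part of the PRIMARY KEY, which implies NOT NULL → not nullable.
- year: declared NOT NULL → not nullable.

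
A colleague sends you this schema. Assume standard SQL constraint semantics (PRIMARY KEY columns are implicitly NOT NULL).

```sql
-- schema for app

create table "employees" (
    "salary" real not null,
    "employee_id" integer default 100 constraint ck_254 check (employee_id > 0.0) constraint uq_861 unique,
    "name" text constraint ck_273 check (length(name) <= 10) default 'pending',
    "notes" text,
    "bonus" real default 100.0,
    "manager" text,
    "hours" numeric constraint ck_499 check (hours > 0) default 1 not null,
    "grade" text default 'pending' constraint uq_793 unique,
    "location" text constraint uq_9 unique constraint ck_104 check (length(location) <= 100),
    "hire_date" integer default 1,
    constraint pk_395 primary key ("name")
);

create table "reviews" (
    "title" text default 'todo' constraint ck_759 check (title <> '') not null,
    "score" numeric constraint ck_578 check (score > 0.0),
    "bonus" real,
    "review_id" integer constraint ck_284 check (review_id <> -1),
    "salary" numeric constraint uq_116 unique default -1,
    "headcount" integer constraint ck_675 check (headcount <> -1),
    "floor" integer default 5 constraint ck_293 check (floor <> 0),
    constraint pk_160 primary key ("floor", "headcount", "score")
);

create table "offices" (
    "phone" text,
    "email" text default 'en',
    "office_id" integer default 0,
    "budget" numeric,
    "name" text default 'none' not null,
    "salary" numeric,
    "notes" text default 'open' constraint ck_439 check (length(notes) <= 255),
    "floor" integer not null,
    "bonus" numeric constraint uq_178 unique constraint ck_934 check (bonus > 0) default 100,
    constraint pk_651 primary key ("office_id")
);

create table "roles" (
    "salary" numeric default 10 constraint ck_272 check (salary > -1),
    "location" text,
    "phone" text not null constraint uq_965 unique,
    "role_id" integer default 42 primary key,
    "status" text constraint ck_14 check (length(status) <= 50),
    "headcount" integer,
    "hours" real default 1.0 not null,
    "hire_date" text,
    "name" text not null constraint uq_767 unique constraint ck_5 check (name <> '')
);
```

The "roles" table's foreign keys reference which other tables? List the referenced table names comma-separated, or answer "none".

none

No column in roles has a REFERENCES clause.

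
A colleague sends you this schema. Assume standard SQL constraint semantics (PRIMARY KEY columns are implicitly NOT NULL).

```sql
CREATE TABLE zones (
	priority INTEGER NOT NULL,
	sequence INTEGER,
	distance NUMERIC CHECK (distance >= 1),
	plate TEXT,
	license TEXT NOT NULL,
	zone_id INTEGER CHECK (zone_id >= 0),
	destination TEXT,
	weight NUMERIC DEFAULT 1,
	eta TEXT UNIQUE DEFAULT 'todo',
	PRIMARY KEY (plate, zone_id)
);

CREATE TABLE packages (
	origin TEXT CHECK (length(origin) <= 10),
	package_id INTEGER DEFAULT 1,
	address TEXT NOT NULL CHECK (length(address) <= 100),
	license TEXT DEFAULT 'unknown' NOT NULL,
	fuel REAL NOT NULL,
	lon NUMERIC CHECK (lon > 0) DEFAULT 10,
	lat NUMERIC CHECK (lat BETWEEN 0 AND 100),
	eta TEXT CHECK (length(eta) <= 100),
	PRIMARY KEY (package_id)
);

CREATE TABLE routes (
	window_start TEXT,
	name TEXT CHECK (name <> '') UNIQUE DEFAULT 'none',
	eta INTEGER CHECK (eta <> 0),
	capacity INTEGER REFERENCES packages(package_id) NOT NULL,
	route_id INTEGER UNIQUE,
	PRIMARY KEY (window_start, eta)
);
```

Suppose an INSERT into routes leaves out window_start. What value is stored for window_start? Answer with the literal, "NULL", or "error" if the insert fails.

error

window_start has no DEFAULT clause.
Omitting it would insert NULL, but it is part of the PRIMARY KEY, so the INSERT fails.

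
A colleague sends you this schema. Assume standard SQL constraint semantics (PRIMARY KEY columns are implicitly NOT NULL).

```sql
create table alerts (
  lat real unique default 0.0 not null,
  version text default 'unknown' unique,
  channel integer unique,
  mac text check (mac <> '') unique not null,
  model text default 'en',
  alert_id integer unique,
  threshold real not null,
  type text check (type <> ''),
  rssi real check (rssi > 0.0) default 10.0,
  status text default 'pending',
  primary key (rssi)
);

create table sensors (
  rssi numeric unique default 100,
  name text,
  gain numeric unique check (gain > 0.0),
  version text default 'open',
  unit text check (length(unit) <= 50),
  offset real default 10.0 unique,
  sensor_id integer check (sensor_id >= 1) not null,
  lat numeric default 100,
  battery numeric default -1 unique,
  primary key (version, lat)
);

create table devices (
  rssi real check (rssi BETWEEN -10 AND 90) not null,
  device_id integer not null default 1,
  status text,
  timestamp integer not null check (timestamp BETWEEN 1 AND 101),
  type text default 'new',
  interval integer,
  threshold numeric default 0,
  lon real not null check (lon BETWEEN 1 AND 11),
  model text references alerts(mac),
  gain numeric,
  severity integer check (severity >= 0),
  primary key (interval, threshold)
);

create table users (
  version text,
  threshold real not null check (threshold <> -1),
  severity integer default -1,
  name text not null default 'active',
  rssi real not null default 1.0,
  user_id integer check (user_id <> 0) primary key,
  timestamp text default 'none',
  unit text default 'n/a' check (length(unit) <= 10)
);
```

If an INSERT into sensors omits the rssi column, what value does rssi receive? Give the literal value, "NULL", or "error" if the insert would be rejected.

rssi has an explicit DEFAULT 100.
When the column is omitted from an INSERT, that default is used.

100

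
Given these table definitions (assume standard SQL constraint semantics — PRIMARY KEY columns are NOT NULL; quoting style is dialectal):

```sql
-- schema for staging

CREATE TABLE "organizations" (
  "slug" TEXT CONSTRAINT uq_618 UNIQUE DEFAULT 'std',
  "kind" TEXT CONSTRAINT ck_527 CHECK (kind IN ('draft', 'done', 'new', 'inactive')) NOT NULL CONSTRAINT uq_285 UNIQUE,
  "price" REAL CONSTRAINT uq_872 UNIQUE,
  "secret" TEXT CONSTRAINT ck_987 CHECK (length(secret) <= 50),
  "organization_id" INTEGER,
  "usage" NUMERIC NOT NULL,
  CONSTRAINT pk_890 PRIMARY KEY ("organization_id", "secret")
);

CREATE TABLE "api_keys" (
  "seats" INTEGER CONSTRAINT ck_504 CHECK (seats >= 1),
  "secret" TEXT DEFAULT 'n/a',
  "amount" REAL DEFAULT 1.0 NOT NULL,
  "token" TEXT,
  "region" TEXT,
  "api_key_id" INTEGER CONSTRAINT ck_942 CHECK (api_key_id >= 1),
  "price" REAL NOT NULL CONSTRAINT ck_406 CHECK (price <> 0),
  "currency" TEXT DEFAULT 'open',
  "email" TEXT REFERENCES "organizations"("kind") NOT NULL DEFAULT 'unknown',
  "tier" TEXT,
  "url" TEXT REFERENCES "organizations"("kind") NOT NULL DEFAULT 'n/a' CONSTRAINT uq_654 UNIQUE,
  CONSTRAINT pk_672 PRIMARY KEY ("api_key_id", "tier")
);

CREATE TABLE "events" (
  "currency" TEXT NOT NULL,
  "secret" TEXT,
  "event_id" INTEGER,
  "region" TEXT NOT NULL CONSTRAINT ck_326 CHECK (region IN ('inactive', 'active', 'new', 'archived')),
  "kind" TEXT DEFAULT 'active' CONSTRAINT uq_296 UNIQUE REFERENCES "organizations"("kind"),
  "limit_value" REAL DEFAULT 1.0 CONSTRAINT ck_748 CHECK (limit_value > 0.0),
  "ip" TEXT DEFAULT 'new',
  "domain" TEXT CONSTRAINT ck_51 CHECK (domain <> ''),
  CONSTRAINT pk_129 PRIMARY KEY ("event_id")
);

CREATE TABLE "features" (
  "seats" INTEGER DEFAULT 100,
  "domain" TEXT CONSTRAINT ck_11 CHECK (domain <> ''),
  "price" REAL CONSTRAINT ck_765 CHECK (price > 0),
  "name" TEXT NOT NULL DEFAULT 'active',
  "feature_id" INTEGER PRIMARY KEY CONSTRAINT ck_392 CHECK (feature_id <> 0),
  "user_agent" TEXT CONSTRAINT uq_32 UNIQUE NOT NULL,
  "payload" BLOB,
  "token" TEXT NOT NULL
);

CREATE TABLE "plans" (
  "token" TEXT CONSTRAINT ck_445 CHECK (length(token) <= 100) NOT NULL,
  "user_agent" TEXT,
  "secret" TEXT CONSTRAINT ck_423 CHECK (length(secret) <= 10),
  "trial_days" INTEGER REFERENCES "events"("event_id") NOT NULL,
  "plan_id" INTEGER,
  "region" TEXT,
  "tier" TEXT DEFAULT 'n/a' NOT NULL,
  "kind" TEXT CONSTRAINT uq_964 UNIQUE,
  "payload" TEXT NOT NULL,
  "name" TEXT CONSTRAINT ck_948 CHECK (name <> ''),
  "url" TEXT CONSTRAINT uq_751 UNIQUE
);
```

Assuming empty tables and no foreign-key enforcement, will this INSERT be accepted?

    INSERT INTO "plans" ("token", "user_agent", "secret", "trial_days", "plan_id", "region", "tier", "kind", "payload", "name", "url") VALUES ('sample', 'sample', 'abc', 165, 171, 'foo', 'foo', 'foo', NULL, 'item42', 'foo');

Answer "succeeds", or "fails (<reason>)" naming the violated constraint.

payload is explicitly set to NULL, but payload is declared NOT NULL.

fails (NOT NULL on payload)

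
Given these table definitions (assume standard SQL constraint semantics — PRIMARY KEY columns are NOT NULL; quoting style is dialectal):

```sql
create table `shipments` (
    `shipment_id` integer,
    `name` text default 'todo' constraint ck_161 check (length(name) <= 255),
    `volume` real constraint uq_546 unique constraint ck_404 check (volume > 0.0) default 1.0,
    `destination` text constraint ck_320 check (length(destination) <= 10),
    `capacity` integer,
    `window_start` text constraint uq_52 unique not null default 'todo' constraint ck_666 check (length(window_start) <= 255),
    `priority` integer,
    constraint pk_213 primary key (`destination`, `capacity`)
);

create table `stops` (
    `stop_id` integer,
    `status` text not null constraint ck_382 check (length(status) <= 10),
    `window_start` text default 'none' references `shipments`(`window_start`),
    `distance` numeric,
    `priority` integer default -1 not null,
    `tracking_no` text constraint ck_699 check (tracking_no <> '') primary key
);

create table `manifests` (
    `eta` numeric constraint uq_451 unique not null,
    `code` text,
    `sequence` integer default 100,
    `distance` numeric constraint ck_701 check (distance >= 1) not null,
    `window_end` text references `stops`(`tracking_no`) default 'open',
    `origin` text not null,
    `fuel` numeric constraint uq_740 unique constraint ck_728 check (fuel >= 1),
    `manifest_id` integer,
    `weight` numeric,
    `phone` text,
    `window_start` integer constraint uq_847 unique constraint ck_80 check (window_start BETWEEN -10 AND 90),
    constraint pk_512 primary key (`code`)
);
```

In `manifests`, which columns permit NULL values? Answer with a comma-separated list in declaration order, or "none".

- eta: declared NOT NULL → not nullable.
- code: part of the PRIMARY KEY, which implies NOT NULL → not nullable.
- sequence: DEFAULT only fills an omitted column; an explicit NULL is still allowed → nullable.
- distance: declared NOT NULL → not nullable.
- window_end: a foreign key column may be NULL unless separately constrained → nullable.
- origin: declared NOT NULL → not nullable.
- fuel: CHECK does not forbid NULL (a CHECK constraint passes when its expression is NULL) → nullable.
- manifest_id: no NOT NULL constraint applies → nullable.
- weight: no NOT NULL constraint applies → nullable.
- phone: no NOT NULL constraint applies → nullable.
- window_start: CHECK does not forbid NULL (a CHECK constraint passes when its expression is NULL) → nullable.

sequence, window_end, fuel, manifest_id, weight, phone, window_start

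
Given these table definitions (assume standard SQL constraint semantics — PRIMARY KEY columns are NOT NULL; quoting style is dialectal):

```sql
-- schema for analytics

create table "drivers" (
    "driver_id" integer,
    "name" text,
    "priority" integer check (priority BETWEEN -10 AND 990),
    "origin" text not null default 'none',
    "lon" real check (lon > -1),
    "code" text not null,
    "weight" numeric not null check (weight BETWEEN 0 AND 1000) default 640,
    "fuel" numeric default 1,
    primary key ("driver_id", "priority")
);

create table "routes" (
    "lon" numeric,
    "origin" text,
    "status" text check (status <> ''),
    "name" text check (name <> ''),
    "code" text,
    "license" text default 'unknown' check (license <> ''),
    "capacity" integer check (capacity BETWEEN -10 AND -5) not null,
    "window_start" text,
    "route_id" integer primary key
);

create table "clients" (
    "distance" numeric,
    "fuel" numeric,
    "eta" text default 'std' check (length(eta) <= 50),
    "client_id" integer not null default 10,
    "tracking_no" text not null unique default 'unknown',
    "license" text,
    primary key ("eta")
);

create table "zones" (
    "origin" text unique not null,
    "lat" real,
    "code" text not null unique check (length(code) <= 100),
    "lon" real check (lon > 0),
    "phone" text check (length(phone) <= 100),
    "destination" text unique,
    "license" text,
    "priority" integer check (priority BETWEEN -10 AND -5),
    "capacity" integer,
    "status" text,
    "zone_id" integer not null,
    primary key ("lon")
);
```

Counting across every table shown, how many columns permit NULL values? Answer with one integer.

drivers: 3 nullable (name, lon, fuel — PK (driver_id, priority) and explicit NOT NULL columns excluded).
routes: 7 nullable (lon, origin, status, name, code, license, window_start — PK (route_id) and explicit NOT NULL columns excluded).
clients: 3 nullable (distance, fuel, license — PK (eta) and explicit NOT NULL columns excluded).
zones: 7 nullable (lat, phone, destination, license, priority, capacity, status — PK (lon) and explicit NOT NULL columns excluded).
Total: 3 + 7 + 3 + 7 = 20.

20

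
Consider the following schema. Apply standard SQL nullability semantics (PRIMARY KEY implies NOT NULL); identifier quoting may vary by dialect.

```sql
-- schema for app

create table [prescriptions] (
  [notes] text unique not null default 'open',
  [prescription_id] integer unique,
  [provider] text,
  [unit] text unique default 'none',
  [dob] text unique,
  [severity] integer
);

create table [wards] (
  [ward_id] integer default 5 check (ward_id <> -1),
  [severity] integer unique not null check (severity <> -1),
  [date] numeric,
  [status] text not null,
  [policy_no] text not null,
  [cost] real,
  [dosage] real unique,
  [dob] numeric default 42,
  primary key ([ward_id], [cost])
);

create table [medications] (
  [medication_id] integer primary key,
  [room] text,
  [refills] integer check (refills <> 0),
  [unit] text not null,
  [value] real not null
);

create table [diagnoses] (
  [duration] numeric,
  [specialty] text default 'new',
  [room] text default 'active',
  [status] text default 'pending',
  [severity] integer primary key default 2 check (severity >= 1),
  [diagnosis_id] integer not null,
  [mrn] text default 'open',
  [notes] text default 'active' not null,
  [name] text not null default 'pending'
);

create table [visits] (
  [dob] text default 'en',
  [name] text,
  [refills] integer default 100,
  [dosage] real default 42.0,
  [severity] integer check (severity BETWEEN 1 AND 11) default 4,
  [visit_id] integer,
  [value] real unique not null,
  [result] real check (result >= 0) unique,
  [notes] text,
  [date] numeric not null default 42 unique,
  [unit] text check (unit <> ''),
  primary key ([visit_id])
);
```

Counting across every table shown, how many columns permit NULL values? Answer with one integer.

23

prescriptions: 5 nullable (prescription_id, provider, unit, dob, severity — PK none and explicit NOT NULL columns excluded).
wards: 3 nullable (date, dosage, dob — PK (ward_id, cost) and explicit NOT NULL columns excluded).
medications: 2 nullable (room, refills — PK (medication_id) and explicit NOT NULL columns excluded).
diagnoses: 5 nullable (duration, specialty, room, status, mrn — PK (severity) and explicit NOT NULL columns excluded).
visits: 8 nullable (dob, name, refills, dosage, severity, result, notes, unit — PK (visit_id) and explicit NOT NULL columns excluded).
Total: 5 + 3 + 2 + 5 + 8 = 23.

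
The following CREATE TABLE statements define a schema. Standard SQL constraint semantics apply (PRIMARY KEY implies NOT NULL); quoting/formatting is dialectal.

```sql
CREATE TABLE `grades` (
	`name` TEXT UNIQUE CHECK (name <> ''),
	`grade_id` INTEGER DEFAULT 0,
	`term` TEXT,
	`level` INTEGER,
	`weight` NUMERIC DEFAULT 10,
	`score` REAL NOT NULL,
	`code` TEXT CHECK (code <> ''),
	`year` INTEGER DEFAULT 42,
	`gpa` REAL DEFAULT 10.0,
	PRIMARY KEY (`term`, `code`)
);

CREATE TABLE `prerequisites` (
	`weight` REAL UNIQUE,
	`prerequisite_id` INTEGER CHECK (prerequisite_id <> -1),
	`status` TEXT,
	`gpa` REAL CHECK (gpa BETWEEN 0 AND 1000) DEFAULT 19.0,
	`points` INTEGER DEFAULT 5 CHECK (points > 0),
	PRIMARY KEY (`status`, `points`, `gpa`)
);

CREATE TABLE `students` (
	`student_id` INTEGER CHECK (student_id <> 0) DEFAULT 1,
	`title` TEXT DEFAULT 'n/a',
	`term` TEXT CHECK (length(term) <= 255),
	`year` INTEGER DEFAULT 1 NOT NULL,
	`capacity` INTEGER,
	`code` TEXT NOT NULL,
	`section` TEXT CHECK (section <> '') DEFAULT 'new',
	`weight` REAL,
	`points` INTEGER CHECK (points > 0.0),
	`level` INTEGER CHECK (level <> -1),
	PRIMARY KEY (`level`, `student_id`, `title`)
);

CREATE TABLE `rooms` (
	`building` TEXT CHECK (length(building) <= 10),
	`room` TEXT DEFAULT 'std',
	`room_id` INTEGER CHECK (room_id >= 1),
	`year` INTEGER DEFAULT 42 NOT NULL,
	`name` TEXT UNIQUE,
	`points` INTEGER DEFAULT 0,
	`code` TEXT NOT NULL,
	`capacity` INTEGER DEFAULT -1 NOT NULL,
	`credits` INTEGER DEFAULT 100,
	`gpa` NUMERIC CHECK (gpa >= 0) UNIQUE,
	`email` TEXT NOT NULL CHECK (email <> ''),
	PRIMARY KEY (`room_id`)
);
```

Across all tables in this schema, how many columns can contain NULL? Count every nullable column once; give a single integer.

19

grades: 6 nullable (name, grade_id, level, weight, year, gpa — PK (term, code) and explicit NOT NULL columns excluded).
prerequisites: 2 nullable (weight, prerequisite_id — PK (status, points, gpa) and explicit NOT NULL columns excluded).
students: 5 nullable (term, capacity, section, weight, points — PK (level, student_id, title) and explicit NOT NULL columns excluded).
rooms: 6 nullable (building, room, name, points, credits, gpa — PK (room_id) and explicit NOT NULL columns excluded).
Total: 6 + 2 + 5 + 6 = 19.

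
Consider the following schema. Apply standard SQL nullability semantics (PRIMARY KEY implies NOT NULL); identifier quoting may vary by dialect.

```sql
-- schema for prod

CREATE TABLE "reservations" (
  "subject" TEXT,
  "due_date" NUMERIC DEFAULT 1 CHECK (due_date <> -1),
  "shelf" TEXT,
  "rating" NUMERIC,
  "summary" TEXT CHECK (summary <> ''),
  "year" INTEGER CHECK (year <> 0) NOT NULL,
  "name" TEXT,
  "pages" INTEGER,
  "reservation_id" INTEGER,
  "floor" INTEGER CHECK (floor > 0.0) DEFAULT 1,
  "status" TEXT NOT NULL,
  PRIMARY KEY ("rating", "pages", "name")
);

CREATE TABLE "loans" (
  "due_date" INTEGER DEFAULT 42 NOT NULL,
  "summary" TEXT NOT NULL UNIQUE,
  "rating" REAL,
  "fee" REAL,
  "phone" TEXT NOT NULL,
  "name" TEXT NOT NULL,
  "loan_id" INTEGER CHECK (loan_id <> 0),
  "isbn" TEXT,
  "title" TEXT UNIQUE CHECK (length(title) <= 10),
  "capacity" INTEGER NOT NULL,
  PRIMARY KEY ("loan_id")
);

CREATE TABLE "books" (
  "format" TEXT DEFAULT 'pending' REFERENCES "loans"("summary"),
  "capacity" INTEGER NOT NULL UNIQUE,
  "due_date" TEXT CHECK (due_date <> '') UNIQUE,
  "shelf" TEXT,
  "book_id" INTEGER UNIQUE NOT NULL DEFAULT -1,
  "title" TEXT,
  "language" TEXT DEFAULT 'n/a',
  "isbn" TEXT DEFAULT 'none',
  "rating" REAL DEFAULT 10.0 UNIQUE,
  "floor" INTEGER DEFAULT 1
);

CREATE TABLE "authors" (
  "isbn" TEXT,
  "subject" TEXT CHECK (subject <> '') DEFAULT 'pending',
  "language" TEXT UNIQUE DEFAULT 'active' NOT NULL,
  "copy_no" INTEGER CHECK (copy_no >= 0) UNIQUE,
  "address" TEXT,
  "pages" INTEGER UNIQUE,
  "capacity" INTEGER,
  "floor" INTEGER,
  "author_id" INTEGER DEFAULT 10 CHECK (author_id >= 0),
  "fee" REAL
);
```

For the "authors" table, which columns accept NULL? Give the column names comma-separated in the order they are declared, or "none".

isbn, subject, copy_no, address, pages, capacity, floor, author_id, fee

- isbn: no NOT NULL constraint applies → nullable.
- subject: CHECK does not forbid NULL (a CHECK constraint passes when its expression is NULL) → nullable.
- language: declared NOT NULL → not nullable.
- copy_no: CHECK does not forbid NULL (a CHECK constraint passes when its expression is NULL) → nullable.
- address: no NOT NULL constraint applies → nullable.
- pages: UNIQUE does not imply NOT NULL → nullable.
- capacity: no NOT NULL constraint applies → nullable.
- floor: no NOT NULL constraint applies → nullable.
- author_id: CHECK does not forbid NULL (a CHECK constraint passes when its expression is NULL) → nullable.
- fee: no NOT NULL constraint applies → nullable.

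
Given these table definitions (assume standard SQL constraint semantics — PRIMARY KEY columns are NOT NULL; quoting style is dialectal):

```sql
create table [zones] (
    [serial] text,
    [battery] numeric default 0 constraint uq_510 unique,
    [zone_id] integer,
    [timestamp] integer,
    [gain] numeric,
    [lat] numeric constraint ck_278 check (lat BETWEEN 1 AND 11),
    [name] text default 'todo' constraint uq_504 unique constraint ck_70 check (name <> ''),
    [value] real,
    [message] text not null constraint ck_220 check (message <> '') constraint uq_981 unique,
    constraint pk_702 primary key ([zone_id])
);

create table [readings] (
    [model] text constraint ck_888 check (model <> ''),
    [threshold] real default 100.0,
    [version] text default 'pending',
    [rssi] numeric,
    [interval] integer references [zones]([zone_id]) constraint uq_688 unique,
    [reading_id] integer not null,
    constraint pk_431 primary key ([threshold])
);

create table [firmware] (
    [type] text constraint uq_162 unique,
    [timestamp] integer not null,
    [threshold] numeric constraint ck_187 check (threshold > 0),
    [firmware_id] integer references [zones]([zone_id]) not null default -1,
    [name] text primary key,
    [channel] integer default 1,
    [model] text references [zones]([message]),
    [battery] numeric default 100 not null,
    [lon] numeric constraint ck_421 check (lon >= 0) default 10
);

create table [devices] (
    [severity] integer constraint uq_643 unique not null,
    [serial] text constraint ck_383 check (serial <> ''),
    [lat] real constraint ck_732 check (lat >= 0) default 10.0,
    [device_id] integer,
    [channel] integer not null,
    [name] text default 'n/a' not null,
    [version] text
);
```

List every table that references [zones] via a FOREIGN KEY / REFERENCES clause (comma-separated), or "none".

readings, firmware

- readings.interval references zones(zone_id).
- firmware.firmware_id references zones(zone_id).
- firmware.model references zones(message).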